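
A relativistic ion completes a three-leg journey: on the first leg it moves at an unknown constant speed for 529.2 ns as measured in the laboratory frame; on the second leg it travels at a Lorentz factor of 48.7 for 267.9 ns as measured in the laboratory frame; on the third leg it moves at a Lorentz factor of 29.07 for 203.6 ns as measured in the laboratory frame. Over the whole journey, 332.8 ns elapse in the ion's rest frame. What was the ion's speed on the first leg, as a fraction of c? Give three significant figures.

β = 0.796

Leg 1: speed unknown; τ_1 = 529.2/γ_1.
Leg 2: γ = 48.7; τ_2 = 267.9/48.70 = 5.501 ns.
Leg 3: γ = 29.07; τ_3 = 203.6/29.07 = 7.004 ns.
Total proper time: τ_1 + 5.501 + 7.004 = 332.8, so τ_1 = 332.8 − 12.50 = 320.3 ns.
γ_1 = 529.2/320.3 = 1.652; β = √(1 − 1/γ²) = √0.6337.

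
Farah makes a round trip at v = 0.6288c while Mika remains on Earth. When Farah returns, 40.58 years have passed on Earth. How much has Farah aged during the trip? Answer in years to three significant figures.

τ = 31.6 years

γ = 1/√(1 − 0.6288²) = 1/√0.6046 = 1.286
Farah's clock measures proper time along the trip: τ = Δt/γ = 40.58/1.286 years.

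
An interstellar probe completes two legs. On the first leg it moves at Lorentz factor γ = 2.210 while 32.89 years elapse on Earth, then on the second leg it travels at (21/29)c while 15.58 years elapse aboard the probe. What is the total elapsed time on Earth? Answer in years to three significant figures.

Leg 1: 32.89 years is already measured on Earth.
Leg 2: γ = 1/√(1 − (21/29)²) = 29/20 = 1.450; Δt_2 = 1.450 × 15.58 = 22.59 years.
Total: 32.89 + 22.59 years.

Δt = 55.5 years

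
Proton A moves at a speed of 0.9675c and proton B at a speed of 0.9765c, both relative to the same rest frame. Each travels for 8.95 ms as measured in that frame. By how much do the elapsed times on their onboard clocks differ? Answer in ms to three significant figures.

|τ_A − τ_B| = 0.334 ms

A: γ = 1/√(1 − 0.9675²) = 1/√0.06394 = 3.955; τ_A = 8.95/3.955 = 2.263 ms.
B: γ = 1/√(1 − 0.9765²) = 1/√0.04645 = 4.640; τ_B = 8.95/4.640 = 1.929 ms.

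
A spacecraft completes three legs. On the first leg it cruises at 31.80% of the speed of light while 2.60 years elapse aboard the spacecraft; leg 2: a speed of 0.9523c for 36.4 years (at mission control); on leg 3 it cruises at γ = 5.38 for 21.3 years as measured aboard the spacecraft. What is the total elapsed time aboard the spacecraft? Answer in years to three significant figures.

τ = 35.0 years

Leg 1: 2.60 years is already measured aboard the spacecraft.
Leg 2: γ = 1/√(1 − 0.9523²) = 1/√0.09312 = 3.277; τ_2 = 36.4/3.277 = 11.11 years.
Leg 3: 21.3 years is already measured aboard the spacecraft.
Total: 2.600 + 11.11 + 21.30 years.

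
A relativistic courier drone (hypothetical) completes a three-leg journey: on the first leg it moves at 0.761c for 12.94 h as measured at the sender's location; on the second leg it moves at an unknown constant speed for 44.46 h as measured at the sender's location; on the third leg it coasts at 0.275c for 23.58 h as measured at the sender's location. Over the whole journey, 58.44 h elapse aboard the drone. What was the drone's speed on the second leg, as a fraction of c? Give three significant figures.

Leg 1: γ = 1/√(1 − 0.761²) = 1/√0.4209 = 1.541; τ_1 = 12.94/1.541 = 8.395 h.
Leg 2: speed unknown; τ_2 = 44.46/γ_2.
Leg 3: γ = 1/√(1 − 0.275²) = 1/√0.9244 = 1.040; τ_3 = 23.58/1.040 = 22.67 h.
Total proper time: 8.395 + τ_2 + 22.67 = 58.44, so τ_2 = 58.44 − 31.07 = 27.37 h.
γ_2 = 44.46/27.37 = 1.624; β = √(1 − 1/γ²) = √0.6209.

β = 0.788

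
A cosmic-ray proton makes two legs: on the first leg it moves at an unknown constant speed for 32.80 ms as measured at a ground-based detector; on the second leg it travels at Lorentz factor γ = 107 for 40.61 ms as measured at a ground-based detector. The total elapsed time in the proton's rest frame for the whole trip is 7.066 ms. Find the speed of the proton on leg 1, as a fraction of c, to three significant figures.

β = 0.979

Leg 1: speed unknown; τ_1 = 32.80/γ_1.
Leg 2: γ = 107; τ_2 = 40.61/107.0 = 0.3795 ms.
Total proper time: τ_1 + 0.3795 = 7.066, so τ_1 = 7.066 − 0.3795 = 6.686 ms.
γ_1 = 32.80/6.686 = 4.905; β = √(1 − 1/γ²) = √0.9584.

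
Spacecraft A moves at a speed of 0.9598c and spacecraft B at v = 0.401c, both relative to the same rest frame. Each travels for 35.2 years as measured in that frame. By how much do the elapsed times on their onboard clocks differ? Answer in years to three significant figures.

A: γ = 1/√(1 − 0.9598²) = 1/√0.07878 = 3.563; τ_A = 35.2/3.563 = 9.880 years.
B: γ = 1/√(1 − 0.401²) = 1/√0.8392 = 1.092; τ_B = 35.2/1.092 = 32.25 years.

|τ_A − τ_B| = 22.4 years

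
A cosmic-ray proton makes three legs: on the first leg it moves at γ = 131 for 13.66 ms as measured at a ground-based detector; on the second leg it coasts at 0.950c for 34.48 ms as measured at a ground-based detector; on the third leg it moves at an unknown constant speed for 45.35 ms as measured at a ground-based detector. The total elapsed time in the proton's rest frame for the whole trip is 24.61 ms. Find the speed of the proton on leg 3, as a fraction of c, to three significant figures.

β = 0.953

Leg 1: γ = 131; τ_1 = 13.66/131.0 = 0.1043 ms.
Leg 2: γ = 1/√(1 − 0.950²) = 1/√0.09750 = 3.203; τ_2 = 34.48/3.203 = 10.77 ms.
Leg 3: speed unknown; τ_3 = 45.35/γ_3.
Total proper time: 0.1043 + 10.77 + τ_3 = 24.61, so τ_3 = 24.61 − 10.87 = 13.74 ms.
γ_3 = 45.35/13.74 = 3.301; β = √(1 − 1/γ²) = √0.9082.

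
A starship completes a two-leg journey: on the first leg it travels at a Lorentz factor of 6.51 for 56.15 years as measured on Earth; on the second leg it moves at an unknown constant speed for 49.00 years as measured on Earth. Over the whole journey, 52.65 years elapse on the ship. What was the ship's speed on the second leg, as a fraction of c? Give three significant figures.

β = 0.439

Leg 1: γ = 6.51; τ_1 = 56.15/6.510 = 8.625 years.
Leg 2: speed unknown; τ_2 = 49.00/γ_2.
Total proper time: 8.625 + τ_2 = 52.65, so τ_2 = 52.65 − 8.625 = 44.02 years.
γ_2 = 49.00/44.02 = 1.113; β = √(1 − 1/γ²) = √0.1928.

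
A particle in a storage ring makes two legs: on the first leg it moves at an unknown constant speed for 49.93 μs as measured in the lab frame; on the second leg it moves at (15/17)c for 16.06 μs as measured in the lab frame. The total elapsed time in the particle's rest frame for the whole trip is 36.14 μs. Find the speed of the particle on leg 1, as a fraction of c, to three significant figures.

β = 0.820

Leg 1: speed unknown; τ_1 = 49.93/γ_1.
Leg 2: γ = 1/√(1 − (15/17)²) = 17/8 = 2.125; τ_2 = 16.06/2.125 = 7.558 μs.
Total proper time: τ_1 + 7.558 = 36.14, so τ_1 = 36.14 − 7.558 = 28.58 μs.
γ_1 = 49.93/28.58 = 1.747; β = √(1 − 1/γ²) = √0.6723.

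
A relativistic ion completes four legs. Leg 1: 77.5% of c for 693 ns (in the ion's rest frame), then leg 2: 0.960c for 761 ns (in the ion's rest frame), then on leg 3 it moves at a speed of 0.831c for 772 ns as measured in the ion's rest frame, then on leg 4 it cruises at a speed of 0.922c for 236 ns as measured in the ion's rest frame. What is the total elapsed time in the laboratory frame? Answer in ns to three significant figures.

Leg 1: β = 0.775; γ = 1/√(1 − 0.775²) = 1/√0.3994 = 1.582; Δt_1 = 1.582 × 693 = 1097 ns.
Leg 2: γ = 1/√(1 − 0.960²) = 25/7 ≈ 3.571; Δt_2 = 3.571 × 761 = 2718 ns.
Leg 3: γ = 1/√(1 − 0.831²) = 1/√0.3094 = 1.798; Δt_3 = 1.798 × 772 = 1388 ns.
Leg 4: γ = 1/√(1 − 0.922²) = 1/√0.1499 = 2.583; Δt_4 = 2.583 × 236 = 609.5 ns.
Total: 1097 + 2718 + 1388 + 609.5 ns.

Δt = 5810 ns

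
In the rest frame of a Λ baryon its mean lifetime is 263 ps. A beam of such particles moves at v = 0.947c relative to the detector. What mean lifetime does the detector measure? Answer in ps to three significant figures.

Δt = 819 ps

γ = 1/√(1 − 0.947²) = 1/√0.1032 = 3.113
The rest-frame lifetime is the proper time; the lab measures the dilated interval Δt = γτ₀ = 3.113 × 263 ps.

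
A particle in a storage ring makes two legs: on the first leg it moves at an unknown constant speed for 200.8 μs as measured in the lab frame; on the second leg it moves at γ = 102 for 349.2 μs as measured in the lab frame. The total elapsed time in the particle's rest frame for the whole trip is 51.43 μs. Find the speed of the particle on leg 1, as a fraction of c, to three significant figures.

β = 0.971

Leg 1: speed unknown; τ_1 = 200.8/γ_1.
Leg 2: γ = 102; τ_2 = 349.2/102.0 = 3.424 μs.
Total proper time: τ_1 + 3.424 = 51.43, so τ_1 = 51.43 − 3.424 = 48.01 μs.
γ_1 = 200.8/48.01 = 4.183; β = √(1 − 1/γ²) = √0.9428.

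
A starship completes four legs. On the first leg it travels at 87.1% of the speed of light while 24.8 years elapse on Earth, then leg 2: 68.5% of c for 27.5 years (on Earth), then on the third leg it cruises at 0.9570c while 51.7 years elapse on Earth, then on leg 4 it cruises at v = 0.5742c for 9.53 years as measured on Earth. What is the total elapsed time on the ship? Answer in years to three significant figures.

τ = 55.0 years

Leg 1: β = 0.871; γ = 1/√(1 − 0.871²) = 1/√0.2414 = 2.035; τ_1 = 24.8/2.035 = 12.18 years.
Leg 2: β = 0.685; γ = 1/√(1 − 0.685²) = 1/√0.5308 = 1.373; τ_2 = 27.5/1.373 = 20.03 years.
Leg 3: γ = 1/√(1 − 0.9570²) = 1/√0.08415 = 3.447; τ_3 = 51.7/3.447 = 15.00 years.
Leg 4: γ = 1/√(1 − 0.5742²) = 1/√0.6703 = 1.221; τ_4 = 9.53/1.221 = 7.802 years.
Total: 12.18 + 20.03 + 15.00 + 7.802 years.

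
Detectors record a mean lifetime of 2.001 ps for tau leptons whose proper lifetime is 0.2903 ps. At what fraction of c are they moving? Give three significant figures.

γ = Δt/τ₀ = 2.001/0.2903 = 6.893
β = √(1 − 1/γ²) = √(1 − 0.02105) = √0.9790

v = 0.989c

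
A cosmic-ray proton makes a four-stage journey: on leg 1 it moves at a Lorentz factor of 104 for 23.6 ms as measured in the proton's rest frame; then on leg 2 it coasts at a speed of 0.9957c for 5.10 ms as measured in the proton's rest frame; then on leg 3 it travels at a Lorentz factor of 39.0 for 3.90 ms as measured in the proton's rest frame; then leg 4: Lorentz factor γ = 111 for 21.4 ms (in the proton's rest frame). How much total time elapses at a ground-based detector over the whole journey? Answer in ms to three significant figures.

Δt = 5040 ms

Leg 1: γ = 104; Δt_1 = 104.0 × 23.6 = 2454 ms.
Leg 2: γ = 1/√(1 − 0.9957²) = 1/√0.008582 = 10.79; Δt_2 = 10.79 × 5.10 = 55.05 ms.
Leg 3: γ = 39.0; Δt_3 = 39.00 × 3.90 = 152.1 ms.
Leg 4: γ = 111; Δt_4 = 111.0 × 21.4 = 2375 ms.
Total: 2454 + 55.05 + 152.1 + 2375 ms.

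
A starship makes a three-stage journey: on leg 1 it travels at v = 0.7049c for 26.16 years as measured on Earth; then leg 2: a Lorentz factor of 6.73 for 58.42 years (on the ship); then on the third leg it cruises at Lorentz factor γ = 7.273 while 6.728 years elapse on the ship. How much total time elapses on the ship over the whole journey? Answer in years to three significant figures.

Leg 1: γ = 1/√(1 − 0.7049²) = 1/√0.5031 = 1.410; τ_1 = 26.16/1.410 = 18.56 years.
Leg 2: 58.42 years is already measured on the ship.
Leg 3: 6.728 years is already measured on the ship.
Total: 18.56 + 58.42 + 6.728 years.

τ = 83.7 years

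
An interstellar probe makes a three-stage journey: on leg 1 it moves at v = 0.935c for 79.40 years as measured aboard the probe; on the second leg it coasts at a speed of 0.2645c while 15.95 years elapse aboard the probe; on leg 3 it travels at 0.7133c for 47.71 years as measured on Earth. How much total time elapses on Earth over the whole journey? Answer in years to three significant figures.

Δt = 288 years

Leg 1: γ = 1/√(1 − 0.935²) = 1/√0.1258 = 2.820; Δt_1 = 2.820 × 79.40 = 223.9 years.
Leg 2: γ = 1/√(1 − 0.2645²) = 1/√0.9300 = 1.037; Δt_2 = 1.037 × 15.95 = 16.54 years.
Leg 3: 47.71 years is already measured on Earth.
Total: 223.9 + 16.54 + 47.71 years.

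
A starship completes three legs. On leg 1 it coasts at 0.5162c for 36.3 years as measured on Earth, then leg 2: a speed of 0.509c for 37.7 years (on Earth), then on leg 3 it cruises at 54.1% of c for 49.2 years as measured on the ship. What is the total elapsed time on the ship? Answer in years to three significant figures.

τ = 113 years

Leg 1: γ = 1/√(1 − 0.5162²) = 1/√0.7335 = 1.168; τ_1 = 36.3/1.168 = 31.09 years.
Leg 2: γ = 1/√(1 − 0.509²) = 1/√0.7409 = 1.162; τ_2 = 37.7/1.162 = 32.45 years.
Leg 3: 49.2 years is already measured on the ship.
Total: 31.09 + 32.45 + 49.20 years.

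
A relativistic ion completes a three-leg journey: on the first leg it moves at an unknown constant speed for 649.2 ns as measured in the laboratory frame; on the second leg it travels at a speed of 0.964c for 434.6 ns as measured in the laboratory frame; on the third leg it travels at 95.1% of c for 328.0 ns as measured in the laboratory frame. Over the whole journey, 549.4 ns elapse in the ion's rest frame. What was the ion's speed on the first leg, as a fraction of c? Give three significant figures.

β = 0.859

Leg 1: speed unknown; τ_1 = 649.2/γ_1.
Leg 2: γ = 1/√(1 − 0.964²) = 1/√0.07070 = 3.761; τ_2 = 434.6/3.761 = 115.6 ns.
Leg 3: β = 0.951; γ = 1/√(1 − 0.951²) = 1/√0.09560 = 3.234; τ_3 = 328.0/3.234 = 101.4 ns.
Total proper time: τ_1 + 115.6 + 101.4 = 549.4, so τ_1 = 549.4 − 217.0 = 332.4 ns.
γ_1 = 649.2/332.4 = 1.953; β = √(1 − 1/γ²) = √0.7378.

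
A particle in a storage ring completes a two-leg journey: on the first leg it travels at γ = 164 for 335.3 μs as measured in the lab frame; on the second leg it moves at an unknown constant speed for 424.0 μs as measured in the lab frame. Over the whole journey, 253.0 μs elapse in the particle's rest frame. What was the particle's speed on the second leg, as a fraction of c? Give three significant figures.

Leg 1: γ = 164; τ_1 = 335.3/164.0 = 2.045 μs.
Leg 2: speed unknown; τ_2 = 424.0/γ_2.
Total proper time: 2.045 + τ_2 = 253.0, so τ_2 = 253.0 − 2.045 = 251.0 μs.
γ_2 = 424.0/251.0 = 1.690; β = √(1 − 1/γ²) = √0.6497.

β = 0.806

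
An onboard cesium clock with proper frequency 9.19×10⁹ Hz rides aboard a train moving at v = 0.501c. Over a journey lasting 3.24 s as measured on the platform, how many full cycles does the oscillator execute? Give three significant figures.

N = 2.58×10¹⁰

γ = 1/√(1 − 0.501²) = 1/√0.7490 = 1.155
The oscillator's own cycle count is N = f × τ where τ is the proper time on the train. τ = Δt/γ = 3.24/1.155 = 2.804 s = 2.804×10⁰ s.
N = 9.19×10⁹ × 2.804×10⁰ = 2.577×10¹⁰.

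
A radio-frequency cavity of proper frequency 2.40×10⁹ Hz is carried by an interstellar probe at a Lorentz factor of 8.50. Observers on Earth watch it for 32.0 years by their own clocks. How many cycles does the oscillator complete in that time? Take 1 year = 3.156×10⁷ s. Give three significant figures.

γ = 8.50
During 32.0 years of lab time, the oscillator's proper time advances by τ = Δt/γ = 32.0/8.500 = 3.765 years = 1.188×10⁸ s.
N = f × τ = 2.40×10⁹ × 1.188×10⁸ = 2.852×10¹⁷.

N = 2.85×10¹⁷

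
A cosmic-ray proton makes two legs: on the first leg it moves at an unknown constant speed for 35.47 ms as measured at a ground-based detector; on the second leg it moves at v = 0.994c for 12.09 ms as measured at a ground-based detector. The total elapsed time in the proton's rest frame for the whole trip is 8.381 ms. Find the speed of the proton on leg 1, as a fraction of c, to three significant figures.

β = 0.980

Leg 1: speed unknown; τ_1 = 35.47/γ_1.
Leg 2: γ = 1/√(1 − 0.994²) = 1/√0.01196 = 9.142; τ_2 = 12.09/9.142 = 1.322 ms.
Total proper time: τ_1 + 1.322 = 8.381, so τ_1 = 8.381 − 1.322 = 7.059 ms.
γ_1 = 35.47/7.059 = 5.025; β = √(1 − 1/γ²) = √0.9604.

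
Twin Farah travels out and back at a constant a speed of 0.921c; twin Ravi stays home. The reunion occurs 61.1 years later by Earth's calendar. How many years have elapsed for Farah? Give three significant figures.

γ = 1/√(1 − 0.921²) = 1/√0.1518 = 2.567
Farah's clock measures proper time along the trip: τ = Δt/γ = 61.1/2.567 years.

τ = 23.8 years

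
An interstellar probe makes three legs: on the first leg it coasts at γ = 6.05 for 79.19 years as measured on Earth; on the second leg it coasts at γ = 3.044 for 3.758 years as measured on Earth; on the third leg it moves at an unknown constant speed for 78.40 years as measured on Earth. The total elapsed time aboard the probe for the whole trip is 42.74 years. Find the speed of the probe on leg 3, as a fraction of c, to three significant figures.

Leg 1: γ = 6.05; τ_1 = 79.19/6.050 = 13.09 years.
Leg 2: γ = 3.044; τ_2 = 3.758/3.044 = 1.235 years.
Leg 3: speed unknown; τ_3 = 78.40/γ_3.
Total proper time: 13.09 + 1.235 + τ_3 = 42.74, so τ_3 = 42.74 − 14.32 = 28.42 years.
γ_3 = 78.40/28.42 = 2.759; β = √(1 − 1/γ²) = √0.8686.

β = 0.932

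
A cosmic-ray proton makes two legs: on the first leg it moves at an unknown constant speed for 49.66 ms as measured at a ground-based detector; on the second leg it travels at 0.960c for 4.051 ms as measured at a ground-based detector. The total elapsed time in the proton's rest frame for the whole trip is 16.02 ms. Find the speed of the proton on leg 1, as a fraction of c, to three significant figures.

Leg 1: speed unknown; τ_1 = 49.66/γ_1.
Leg 2: γ = 1/√(1 − 0.960²) = 25/7 ≈ 3.571; τ_2 = 4.051/3.571 = 1.134 ms.
Total proper time: τ_1 + 1.134 = 16.02, so τ_1 = 16.02 − 1.134 = 14.89 ms.
γ_1 = 49.66/14.89 = 3.336; β = √(1 − 1/γ²) = √0.9101.

β = 0.954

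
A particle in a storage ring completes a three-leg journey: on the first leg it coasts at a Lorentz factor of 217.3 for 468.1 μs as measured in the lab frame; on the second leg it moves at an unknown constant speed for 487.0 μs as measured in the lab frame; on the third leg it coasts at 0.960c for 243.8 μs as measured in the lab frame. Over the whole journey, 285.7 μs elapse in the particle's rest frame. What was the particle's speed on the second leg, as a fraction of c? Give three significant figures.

Leg 1: γ = 217.3; τ_1 = 468.1/217.3 = 2.154 μs.
Leg 2: speed unknown; τ_2 = 487.0/γ_2.
Leg 3: γ = 1/√(1 − 0.960²) = 25/7 ≈ 3.571; τ_3 = 243.8/3.571 = 68.26 μs.
Total proper time: 2.154 + τ_2 + 68.26 = 285.7, so τ_2 = 285.7 − 70.42 = 215.3 μs.
γ_2 = 487.0/215.3 = 2.262; β = √(1 − 1/γ²) = √0.8046.

β = 0.897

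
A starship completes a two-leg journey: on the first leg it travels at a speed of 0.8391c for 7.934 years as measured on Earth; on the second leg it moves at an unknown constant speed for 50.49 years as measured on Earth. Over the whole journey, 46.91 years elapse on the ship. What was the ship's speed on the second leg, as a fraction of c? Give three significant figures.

β = 0.537

Leg 1: γ = 1/√(1 − 0.8391²) = 1/√0.2959 = 1.838; τ_1 = 7.934/1.838 = 4.316 years.
Leg 2: speed unknown; τ_2 = 50.49/γ_2.
Total proper time: 4.316 + τ_2 = 46.91, so τ_2 = 46.91 − 4.316 = 42.59 years.
γ_2 = 50.49/42.59 = 1.185; β = √(1 − 1/γ²) = √0.2883.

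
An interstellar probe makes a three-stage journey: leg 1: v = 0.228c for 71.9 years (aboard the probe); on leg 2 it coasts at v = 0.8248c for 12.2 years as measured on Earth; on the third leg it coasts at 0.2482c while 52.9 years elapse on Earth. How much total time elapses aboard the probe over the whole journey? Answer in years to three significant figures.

Leg 1: 71.9 years is already measured aboard the probe.
Leg 2: γ = 1/√(1 − 0.8248²) = 1/√0.3197 = 1.769; τ_2 = 12.2/1.769 = 6.898 years.
Leg 3: γ = 1/√(1 − 0.2482²) = 1/√0.9384 = 1.032; τ_3 = 52.9/1.032 = 51.24 years.
Total: 71.90 + 6.898 + 51.24 years.

τ = 130 years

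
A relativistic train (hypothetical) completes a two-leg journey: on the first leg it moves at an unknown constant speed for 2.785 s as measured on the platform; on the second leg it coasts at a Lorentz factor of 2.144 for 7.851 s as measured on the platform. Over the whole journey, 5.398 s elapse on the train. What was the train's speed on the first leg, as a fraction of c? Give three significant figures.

β = 0.782

Leg 1: speed unknown; τ_1 = 2.785/γ_1.
Leg 2: γ = 2.144; τ_2 = 7.851/2.144 = 3.662 s.
Total proper time: τ_1 + 3.662 = 5.398, so τ_1 = 5.398 − 3.662 = 1.736 s.
γ_1 = 2.785/1.736 = 1.604; β = √(1 − 1/γ²) = √0.6114.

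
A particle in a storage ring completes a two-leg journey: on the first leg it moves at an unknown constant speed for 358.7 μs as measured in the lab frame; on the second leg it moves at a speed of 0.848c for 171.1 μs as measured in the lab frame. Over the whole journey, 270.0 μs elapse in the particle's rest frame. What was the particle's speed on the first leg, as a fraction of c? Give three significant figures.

β = 0.866

Leg 1: speed unknown; τ_1 = 358.7/γ_1.
Leg 2: γ = 1/√(1 − 0.848²) = 1/√0.2809 = 1.887; τ_2 = 171.1/1.887 = 90.68 μs.
Total proper time: τ_1 + 90.68 = 270.0, so τ_1 = 270.0 − 90.68 = 179.3 μs.
γ_1 = 358.7/179.3 = 2.000; β = √(1 − 1/γ²) = √0.7501.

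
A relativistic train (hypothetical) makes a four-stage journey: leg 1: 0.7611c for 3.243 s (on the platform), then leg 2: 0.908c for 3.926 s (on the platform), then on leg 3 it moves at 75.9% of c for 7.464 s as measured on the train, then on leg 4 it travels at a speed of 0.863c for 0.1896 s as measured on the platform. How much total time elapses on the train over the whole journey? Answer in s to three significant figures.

Leg 1: γ = 1/√(1 − 0.7611²) = 1/√0.4207 = 1.542; τ_1 = 3.243/1.542 = 2.104 s.
Leg 2: γ = 1/√(1 − 0.908²) = 1/√0.1755 = 2.387; τ_2 = 3.926/2.387 = 1.645 s.
Leg 3: 7.464 s is already measured on the train.
Leg 4: γ = 1/√(1 − 0.863²) = 1/√0.2552 = 1.979; τ_4 = 0.1896/1.979 = 0.09579 s.
Total: 2.104 + 1.645 + 7.464 + 0.09579 s.

τ = 11.3 s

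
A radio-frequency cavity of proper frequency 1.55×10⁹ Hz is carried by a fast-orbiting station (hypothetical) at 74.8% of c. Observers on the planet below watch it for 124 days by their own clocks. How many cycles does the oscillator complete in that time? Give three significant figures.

N = 1.10×10¹⁶

β = 0.748; γ = 1/√(1 − 0.748²) = 1/√0.4405 = 1.507
During 124 days of lab time, the oscillator's proper time advances by τ = Δt/γ = 124/1.507 = 82.30 days = 7.111×10⁶ s.
N = f × τ = 1.55×10⁹ × 7.111×10⁶ = 1.102×10¹⁶.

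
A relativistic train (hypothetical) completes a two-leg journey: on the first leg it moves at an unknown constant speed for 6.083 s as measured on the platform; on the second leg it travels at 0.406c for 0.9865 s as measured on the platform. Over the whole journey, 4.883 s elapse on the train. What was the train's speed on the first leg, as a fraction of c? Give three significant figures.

β = 0.756

Leg 1: speed unknown; τ_1 = 6.083/γ_1.
Leg 2: γ = 1/√(1 − 0.406²) = 1/√0.8352 = 1.094; τ_2 = 0.9865/1.094 = 0.9015 s.
Total proper time: τ_1 + 0.9015 = 4.883, so τ_1 = 4.883 − 0.9015 = 3.981 s.
γ_1 = 6.083/3.981 = 1.528; β = √(1 − 1/γ²) = √0.5716.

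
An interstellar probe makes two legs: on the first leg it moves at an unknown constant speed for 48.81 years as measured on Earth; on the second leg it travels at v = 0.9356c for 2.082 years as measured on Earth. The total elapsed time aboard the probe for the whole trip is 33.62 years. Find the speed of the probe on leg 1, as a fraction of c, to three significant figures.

β = 0.739

Leg 1: speed unknown; τ_1 = 48.81/γ_1.
Leg 2: γ = 1/√(1 − 0.9356²) = 1/√0.1247 = 2.832; τ_2 = 2.082/2.832 = 0.7351 years.
Total proper time: τ_1 + 0.7351 = 33.62, so τ_1 = 33.62 − 0.7351 = 32.88 years.
γ_1 = 48.81/32.88 = 1.484; β = √(1 − 1/γ²) = √0.5461.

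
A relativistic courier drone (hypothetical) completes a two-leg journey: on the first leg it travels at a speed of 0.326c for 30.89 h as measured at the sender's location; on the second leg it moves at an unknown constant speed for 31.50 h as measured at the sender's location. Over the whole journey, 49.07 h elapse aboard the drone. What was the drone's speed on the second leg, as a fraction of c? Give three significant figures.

β = 0.776

Leg 1: γ = 1/√(1 − 0.326²) = 1/√0.8937 = 1.058; τ_1 = 30.89/1.058 = 29.20 h.
Leg 2: speed unknown; τ_2 = 31.50/γ_2.
Total proper time: 29.20 + τ_2 = 49.07, so τ_2 = 49.07 − 29.20 = 19.87 h.
γ_2 = 31.50/19.87 = 1.586; β = √(1 − 1/γ²) = √0.6022.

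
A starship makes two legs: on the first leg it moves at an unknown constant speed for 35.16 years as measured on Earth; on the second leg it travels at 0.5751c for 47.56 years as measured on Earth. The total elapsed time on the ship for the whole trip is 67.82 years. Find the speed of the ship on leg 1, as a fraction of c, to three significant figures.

Leg 1: speed unknown; τ_1 = 35.16/γ_1.
Leg 2: γ = 1/√(1 − 0.5751²) = 1/√0.6693 = 1.222; τ_2 = 47.56/1.222 = 38.91 years.
Total proper time: τ_1 + 38.91 = 67.82, so τ_1 = 67.82 − 38.91 = 28.91 years.
γ_1 = 35.16/28.91 = 1.216; β = √(1 − 1/γ²) = √0.3238.

β = 0.569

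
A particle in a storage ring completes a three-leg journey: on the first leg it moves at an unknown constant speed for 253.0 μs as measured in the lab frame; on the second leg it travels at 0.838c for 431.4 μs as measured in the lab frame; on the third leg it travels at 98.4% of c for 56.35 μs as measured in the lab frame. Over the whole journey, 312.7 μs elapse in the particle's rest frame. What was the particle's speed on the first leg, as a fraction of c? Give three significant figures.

Leg 1: speed unknown; τ_1 = 253.0/γ_1.
Leg 2: γ = 1/√(1 − 0.838²) = 1/√0.2978 = 1.833; τ_2 = 431.4/1.833 = 235.4 μs.
Leg 3: β = 0.984; γ = 1/√(1 − 0.984²) = 1/√0.03174 = 5.613; τ_3 = 56.35/5.613 = 10.04 μs.
Total proper time: τ_1 + 235.4 + 10.04 = 312.7, so τ_1 = 312.7 − 245.4 = 67.26 μs.
γ_1 = 253.0/67.26 = 3.762; β = √(1 − 1/γ²) = √0.9293.

β = 0.964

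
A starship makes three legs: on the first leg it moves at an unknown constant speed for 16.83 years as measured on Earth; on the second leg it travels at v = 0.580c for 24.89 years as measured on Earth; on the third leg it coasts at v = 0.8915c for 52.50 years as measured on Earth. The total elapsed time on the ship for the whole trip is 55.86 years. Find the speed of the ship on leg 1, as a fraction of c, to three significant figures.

Leg 1: speed unknown; τ_1 = 16.83/γ_1.
Leg 2: γ = 1/√(1 − 0.580²) = 1/√0.6636 = 1.228; τ_2 = 24.89/1.228 = 20.28 years.
Leg 3: γ = 1/√(1 − 0.8915²) = 1/√0.2052 = 2.207; τ_3 = 52.50/2.207 = 23.78 years.
Total proper time: τ_1 + 20.28 + 23.78 = 55.86, so τ_1 = 55.86 − 44.06 = 11.80 years.
γ_1 = 16.83/11.80 = 1.426; β = √(1 − 1/γ²) = √0.5084.

β = 0.713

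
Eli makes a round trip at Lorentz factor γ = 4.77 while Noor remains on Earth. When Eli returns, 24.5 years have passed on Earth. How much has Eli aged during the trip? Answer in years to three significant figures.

τ = 5.14 years

γ = 4.77
Eli's clock measures proper time along the trip: τ = Δt/γ = 24.5/4.770 years.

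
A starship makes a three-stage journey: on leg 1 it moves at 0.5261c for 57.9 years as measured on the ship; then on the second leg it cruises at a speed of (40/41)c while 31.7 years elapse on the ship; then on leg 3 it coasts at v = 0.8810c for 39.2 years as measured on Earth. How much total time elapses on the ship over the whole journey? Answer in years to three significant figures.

Leg 1: 57.9 years is already measured on the ship.
Leg 2: 31.7 years is already measured on the ship.
Leg 3: γ = 1/√(1 − 0.8810²) = 1/√0.2238 = 2.114; τ_3 = 39.2/2.114 = 18.55 years.
Total: 57.90 + 31.70 + 18.55 years.

τ = 108 years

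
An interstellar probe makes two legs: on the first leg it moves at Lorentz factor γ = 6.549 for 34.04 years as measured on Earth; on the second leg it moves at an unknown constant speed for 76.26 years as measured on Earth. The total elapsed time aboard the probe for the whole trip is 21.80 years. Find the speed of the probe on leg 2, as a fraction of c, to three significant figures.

β = 0.976

Leg 1: γ = 6.549; τ_1 = 34.04/6.549 = 5.198 years.
Leg 2: speed unknown; τ_2 = 76.26/γ_2.
Total proper time: 5.198 + τ_2 = 21.80, so τ_2 = 21.80 − 5.198 = 16.60 years.
γ_2 = 76.26/16.60 = 4.593; β = √(1 − 1/γ²) = √0.9526.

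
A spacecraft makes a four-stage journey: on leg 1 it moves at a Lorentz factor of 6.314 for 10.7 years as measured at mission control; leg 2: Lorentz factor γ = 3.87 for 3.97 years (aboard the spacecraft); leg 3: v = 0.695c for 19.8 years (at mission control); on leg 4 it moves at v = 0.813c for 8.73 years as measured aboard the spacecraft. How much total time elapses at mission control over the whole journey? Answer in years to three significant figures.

Δt = 60.9 years

Leg 1: 10.7 years is already measured at mission control.
Leg 2: γ = 3.87; Δt_2 = 3.870 × 3.97 = 15.36 years.
Leg 3: 19.8 years is already measured at mission control.
Leg 4: γ = 1/√(1 − 0.813²) = 1/√0.3390 = 1.717; Δt_4 = 1.717 × 8.73 = 14.99 years.
Total: 10.70 + 15.36 + 19.80 + 14.99 years.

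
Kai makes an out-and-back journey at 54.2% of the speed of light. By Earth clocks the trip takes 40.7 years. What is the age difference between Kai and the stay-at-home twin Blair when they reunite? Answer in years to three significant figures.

β = 0.542; γ = 1/√(1 − 0.542²) = 1/√0.7062 = 1.190
Kai's elapsed proper time: τ = 40.7/1.190 = 34.20 years.
Age gap = Δt − τ = 40.7 − 34.20 years.

Δt − τ = 6.50 years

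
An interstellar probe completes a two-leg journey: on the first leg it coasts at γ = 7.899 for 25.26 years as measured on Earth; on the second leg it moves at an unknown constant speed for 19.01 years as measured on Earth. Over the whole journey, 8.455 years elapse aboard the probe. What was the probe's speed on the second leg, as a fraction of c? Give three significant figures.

Leg 1: γ = 7.899; τ_1 = 25.26/7.899 = 3.198 years.
Leg 2: speed unknown; τ_2 = 19.01/γ_2.
Total proper time: 3.198 + τ_2 = 8.455, so τ_2 = 8.455 − 3.198 = 5.257 years.
γ_2 = 19.01/5.257 = 3.616; β = √(1 − 1/γ²) = √0.9235.

β = 0.961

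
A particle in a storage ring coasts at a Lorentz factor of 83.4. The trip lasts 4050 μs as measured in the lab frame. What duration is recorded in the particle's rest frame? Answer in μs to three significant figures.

γ = 83.4
The interval measured in the lab frame is the dilated one; the clock in the particle's rest frame measures the proper time τ = Δt/γ = 4050/83.40 μs.

τ = 48.6 μs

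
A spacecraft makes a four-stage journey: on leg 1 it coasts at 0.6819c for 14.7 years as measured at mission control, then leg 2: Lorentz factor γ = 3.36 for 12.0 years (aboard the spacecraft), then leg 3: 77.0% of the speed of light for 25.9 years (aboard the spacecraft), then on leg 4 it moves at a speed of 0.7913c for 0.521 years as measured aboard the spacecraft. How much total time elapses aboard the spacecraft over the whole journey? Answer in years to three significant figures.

τ = 49.2 years

Leg 1: γ = 1/√(1 − 0.6819²) = 1/√0.5350 = 1.367; τ_1 = 14.7/1.367 = 10.75 years.
Leg 2: 12.0 years is already measured aboard the spacecraft.
Leg 3: 25.9 years is already measured aboard the spacecraft.
Leg 4: 0.521 years is already measured aboard the spacecraft.
Total: 10.75 + 12.00 + 25.90 + 0.5210 years.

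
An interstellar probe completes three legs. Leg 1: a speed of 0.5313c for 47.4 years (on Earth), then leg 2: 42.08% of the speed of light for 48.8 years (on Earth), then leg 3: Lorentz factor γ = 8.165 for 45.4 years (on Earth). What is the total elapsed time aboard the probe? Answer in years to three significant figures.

τ = 90.0 years

Leg 1: γ = 1/√(1 − 0.5313²) = 1/√0.7177 = 1.180; τ_1 = 47.4/1.180 = 40.16 years.
Leg 2: β = 0.4208; γ = 1/√(1 − 0.4208²) = 1/√0.8229 = 1.102; τ_2 = 48.8/1.102 = 44.27 years.
Leg 3: γ = 8.165; τ_3 = 45.4/8.165 = 5.560 years.
Total: 40.16 + 44.27 + 5.560 years.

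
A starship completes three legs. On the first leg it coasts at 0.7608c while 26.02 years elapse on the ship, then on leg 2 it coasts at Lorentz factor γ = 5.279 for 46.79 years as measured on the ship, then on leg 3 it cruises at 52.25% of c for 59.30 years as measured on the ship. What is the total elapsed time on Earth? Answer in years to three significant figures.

Leg 1: γ = 1/√(1 − 0.7608²) = 1/√0.4212 = 1.541; Δt_1 = 1.541 × 26.02 = 40.09 years.
Leg 2: γ = 5.279; Δt_2 = 5.279 × 46.79 = 247.0 years.
Leg 3: β = 0.5225; γ = 1/√(1 − 0.5225²) = 1/√0.7270 = 1.173; Δt_3 = 1.173 × 59.30 = 69.55 years.
Total: 40.09 + 247.0 + 69.55 years.

Δt = 357 years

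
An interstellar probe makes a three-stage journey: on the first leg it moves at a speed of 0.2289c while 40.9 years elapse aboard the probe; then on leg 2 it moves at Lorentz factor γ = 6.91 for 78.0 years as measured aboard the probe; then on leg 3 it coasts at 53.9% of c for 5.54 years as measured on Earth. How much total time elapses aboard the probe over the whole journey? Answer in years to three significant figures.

Leg 1: 40.9 years is already measured aboard the probe.
Leg 2: 78.0 years is already measured aboard the probe.
Leg 3: β = 0.539; γ = 1/√(1 − 0.539²) = 1/√0.7095 = 1.187; τ_3 = 5.54/1.187 = 4.666 years.
Total: 40.90 + 78.00 + 4.666 years.

τ = 124 years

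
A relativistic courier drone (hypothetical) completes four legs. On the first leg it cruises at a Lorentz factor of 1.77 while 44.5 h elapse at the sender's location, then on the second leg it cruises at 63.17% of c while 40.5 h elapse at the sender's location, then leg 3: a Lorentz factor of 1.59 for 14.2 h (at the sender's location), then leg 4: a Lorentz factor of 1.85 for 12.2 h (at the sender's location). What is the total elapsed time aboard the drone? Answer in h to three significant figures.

τ = 72.1 h

Leg 1: γ = 1.77; τ_1 = 44.5/1.770 = 25.14 h.
Leg 2: β = 0.6317; γ = 1/√(1 − 0.6317²) = 1/√0.6010 = 1.290; τ_2 = 40.5/1.290 = 31.40 h.
Leg 3: γ = 1.59; τ_3 = 14.2/1.590 = 8.931 h.
Leg 4: γ = 1.85; τ_4 = 12.2/1.850 = 6.595 h.
Total: 25.14 + 31.40 + 8.931 + 6.595 h.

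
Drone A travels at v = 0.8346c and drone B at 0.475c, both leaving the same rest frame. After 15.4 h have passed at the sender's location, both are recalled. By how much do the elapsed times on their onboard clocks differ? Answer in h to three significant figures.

|τ_A − τ_B| = 5.07 h

A: γ = 1/√(1 − 0.8346²) = 1/√0.3034 = 1.815; τ_A = 15.4/1.815 = 8.483 h.
B: γ = 1/√(1 − 0.475²) = 1/√0.7744 = 1.136; τ_B = 15.4/1.136 = 13.55 h.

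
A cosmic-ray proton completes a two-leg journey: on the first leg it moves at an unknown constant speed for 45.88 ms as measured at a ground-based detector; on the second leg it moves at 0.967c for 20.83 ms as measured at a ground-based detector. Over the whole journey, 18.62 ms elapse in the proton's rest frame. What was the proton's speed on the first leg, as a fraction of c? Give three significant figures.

β = 0.957

Leg 1: speed unknown; τ_1 = 45.88/γ_1.
Leg 2: γ = 1/√(1 − 0.967²) = 1/√0.06491 = 3.925; τ_2 = 20.83/3.925 = 5.307 ms.
Total proper time: τ_1 + 5.307 = 18.62, so τ_1 = 18.62 − 5.307 = 13.31 ms.
γ_1 = 45.88/13.31 = 3.446; β = √(1 − 1/γ²) = √0.9158.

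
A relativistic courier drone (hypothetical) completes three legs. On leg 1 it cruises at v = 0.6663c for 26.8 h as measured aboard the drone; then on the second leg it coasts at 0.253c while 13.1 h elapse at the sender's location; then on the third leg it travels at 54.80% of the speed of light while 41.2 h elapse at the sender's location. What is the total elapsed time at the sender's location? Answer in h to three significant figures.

Leg 1: γ = 1/√(1 − 0.6663²) = 1/√0.5560 = 1.341; Δt_1 = 1.341 × 26.8 = 35.94 h.
Leg 2: 13.1 h is already measured at the sender's location.
Leg 3: 41.2 h is already measured at the sender's location.
Total: 35.94 + 13.10 + 41.20 h.

Δt = 90.2 h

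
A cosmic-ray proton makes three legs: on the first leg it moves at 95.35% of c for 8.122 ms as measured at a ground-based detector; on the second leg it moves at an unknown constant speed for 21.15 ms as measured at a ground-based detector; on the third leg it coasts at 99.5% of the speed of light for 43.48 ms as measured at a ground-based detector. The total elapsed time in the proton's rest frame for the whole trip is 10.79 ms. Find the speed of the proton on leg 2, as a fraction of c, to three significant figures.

Leg 1: β = 0.9535; γ = 1/√(1 − 0.9535²) = 1/√0.09084 = 3.318; τ_1 = 8.122/3.318 = 2.448 ms.
Leg 2: speed unknown; τ_2 = 21.15/γ_2.
Leg 3: β = 0.995; γ = 1/√(1 − 0.995²) = 1/√0.009975 = 10.01; τ_3 = 43.48/10.01 = 4.343 ms.
Total proper time: 2.448 + τ_2 + 4.343 = 10.79, so τ_2 = 10.79 − 6.790 = 4.000 ms.
γ_2 = 21.15/4.000 = 5.288; β = √(1 − 1/γ²) = √0.9642.

β = 0.982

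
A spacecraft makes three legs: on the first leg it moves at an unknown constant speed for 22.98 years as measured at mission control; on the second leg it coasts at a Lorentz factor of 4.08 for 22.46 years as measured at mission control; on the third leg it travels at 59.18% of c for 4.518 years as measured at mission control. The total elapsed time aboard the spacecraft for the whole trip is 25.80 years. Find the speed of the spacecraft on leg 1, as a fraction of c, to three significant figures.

β = 0.689

Leg 1: speed unknown; τ_1 = 22.98/γ_1.
Leg 2: γ = 4.08; τ_2 = 22.46/4.080 = 5.505 years.
Leg 3: β = 0.5918; γ = 1/√(1 − 0.5918²) = 1/√0.6498 = 1.241; τ_3 = 4.518/1.241 = 3.642 years.
Total proper time: τ_1 + 5.505 + 3.642 = 25.80, so τ_1 = 25.80 − 9.147 = 16.65 years.
γ_1 = 22.98/16.65 = 1.380; β = √(1 − 1/γ²) = √0.4748.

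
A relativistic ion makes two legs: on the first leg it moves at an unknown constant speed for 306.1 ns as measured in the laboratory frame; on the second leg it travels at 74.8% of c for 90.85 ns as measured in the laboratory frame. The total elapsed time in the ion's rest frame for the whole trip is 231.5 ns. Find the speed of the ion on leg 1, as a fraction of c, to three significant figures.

β = 0.829

Leg 1: speed unknown; τ_1 = 306.1/γ_1.
Leg 2: β = 0.748; γ = 1/√(1 − 0.748²) = 1/√0.4405 = 1.507; τ_2 = 90.85/1.507 = 60.30 ns.
Total proper time: τ_1 + 60.30 = 231.5, so τ_1 = 231.5 − 60.30 = 171.2 ns.
γ_1 = 306.1/171.2 = 1.788; β = √(1 − 1/γ²) = √0.6872.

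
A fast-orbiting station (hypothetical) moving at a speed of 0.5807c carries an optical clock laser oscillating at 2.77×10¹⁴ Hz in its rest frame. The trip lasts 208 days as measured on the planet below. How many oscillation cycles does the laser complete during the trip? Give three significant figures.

N = 4.05×10²¹

γ = 1/√(1 − 0.5807²) = 1/√0.6628 = 1.228
The oscillator's own cycle count is N = f × τ where τ is the proper time aboard the station. τ = Δt/γ = 208/1.228 = 169.3 days = 1.463×10⁷ s.
N = 2.77×10¹⁴ × 1.463×10⁷ = 4.053×10²¹.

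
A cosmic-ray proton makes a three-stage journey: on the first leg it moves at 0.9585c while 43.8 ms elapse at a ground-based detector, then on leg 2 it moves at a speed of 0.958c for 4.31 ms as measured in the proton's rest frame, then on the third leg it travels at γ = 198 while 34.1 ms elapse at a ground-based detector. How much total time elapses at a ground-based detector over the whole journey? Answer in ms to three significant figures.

Leg 1: 43.8 ms is already measured at a ground-based detector.
Leg 2: γ = 1/√(1 − 0.958²) = 1/√0.08224 = 3.487; Δt_2 = 3.487 × 4.31 = 15.03 ms.
Leg 3: 34.1 ms is already measured at a ground-based detector.
Total: 43.80 + 15.03 + 34.10 ms.

Δt = 92.9 ms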